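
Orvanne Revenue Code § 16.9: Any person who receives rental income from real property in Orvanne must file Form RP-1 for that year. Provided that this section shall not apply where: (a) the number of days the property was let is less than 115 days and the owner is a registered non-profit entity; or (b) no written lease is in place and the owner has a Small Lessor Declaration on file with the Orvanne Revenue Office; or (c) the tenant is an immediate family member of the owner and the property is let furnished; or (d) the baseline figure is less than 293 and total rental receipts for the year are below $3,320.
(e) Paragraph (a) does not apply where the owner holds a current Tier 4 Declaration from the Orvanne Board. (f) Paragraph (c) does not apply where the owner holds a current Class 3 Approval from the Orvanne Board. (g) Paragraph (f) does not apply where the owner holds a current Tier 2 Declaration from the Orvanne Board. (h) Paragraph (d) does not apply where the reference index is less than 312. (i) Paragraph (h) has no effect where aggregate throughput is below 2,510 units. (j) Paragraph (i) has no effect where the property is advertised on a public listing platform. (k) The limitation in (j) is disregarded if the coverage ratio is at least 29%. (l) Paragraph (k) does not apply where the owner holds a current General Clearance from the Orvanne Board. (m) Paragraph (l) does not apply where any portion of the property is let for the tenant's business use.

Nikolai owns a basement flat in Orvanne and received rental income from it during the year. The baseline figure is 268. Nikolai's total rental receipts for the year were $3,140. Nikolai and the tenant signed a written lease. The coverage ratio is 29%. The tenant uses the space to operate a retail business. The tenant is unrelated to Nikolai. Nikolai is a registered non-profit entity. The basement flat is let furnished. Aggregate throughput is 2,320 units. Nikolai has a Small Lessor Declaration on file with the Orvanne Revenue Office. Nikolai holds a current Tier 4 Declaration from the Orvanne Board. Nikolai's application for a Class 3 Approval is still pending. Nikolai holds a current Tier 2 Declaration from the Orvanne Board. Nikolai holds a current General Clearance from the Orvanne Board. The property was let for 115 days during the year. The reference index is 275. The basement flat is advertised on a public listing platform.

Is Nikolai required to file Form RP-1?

No — exception (d) applies; Nikolai is not required to file Form RP-1.

Exception (a) requires that the number of days the property was let is less than 115 days; but the number of days the property was let is 115 days, not less than 115 days, so (a) is unavailable.
Exception (b) does not apply: a written lease is in place.
Exception (c) does not apply: the tenant is unrelated to the owner.
Exception (d)'s conditions are all satisfied: the baseline figure is 268, less than the 293 limit; total rental receipts for the year are $3,140, below the $3,320 limit. As to paragraphs (h)–(m): (h) would limit (d) — the reference index is 275, less than the 312 limit — but (i) sets (h) aside: (i) operates against (h): aggregate throughput is 2,320 units, below the 2,510 units limit. (j) is triggered (the property is publicly advertised), but is overridden by (k): (k) is engaged — the coverage ratio is 29%, meeting the 29% threshold. (l) would limit (k) — a current General Clearance is held — but (m) sets (l) aside: (m) operates against (l): the space is let for business use. (d) remains available.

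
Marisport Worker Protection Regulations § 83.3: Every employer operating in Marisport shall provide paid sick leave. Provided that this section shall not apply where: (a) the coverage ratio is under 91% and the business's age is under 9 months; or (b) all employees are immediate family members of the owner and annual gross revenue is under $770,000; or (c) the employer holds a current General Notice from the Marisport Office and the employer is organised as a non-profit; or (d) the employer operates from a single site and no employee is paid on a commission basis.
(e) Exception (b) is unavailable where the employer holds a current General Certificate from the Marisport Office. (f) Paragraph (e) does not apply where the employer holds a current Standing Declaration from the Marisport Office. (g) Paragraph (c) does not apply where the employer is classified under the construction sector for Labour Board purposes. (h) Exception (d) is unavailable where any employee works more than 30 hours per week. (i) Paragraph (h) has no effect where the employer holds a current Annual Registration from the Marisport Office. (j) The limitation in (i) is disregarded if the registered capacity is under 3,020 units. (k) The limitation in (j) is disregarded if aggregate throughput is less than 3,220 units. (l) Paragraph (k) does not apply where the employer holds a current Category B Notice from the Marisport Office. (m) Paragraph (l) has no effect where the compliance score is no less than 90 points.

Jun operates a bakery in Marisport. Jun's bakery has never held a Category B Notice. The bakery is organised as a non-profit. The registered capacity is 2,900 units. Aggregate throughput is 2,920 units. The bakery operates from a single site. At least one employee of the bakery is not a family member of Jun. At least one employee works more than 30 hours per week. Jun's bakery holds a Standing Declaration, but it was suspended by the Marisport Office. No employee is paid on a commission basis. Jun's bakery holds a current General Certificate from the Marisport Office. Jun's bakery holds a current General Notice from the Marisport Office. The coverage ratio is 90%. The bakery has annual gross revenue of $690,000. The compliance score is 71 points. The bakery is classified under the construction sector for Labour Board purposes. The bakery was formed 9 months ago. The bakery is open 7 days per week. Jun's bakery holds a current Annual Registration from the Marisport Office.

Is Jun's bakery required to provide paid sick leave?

No — exception (d) applies; Jun's bakery is not required to provide paid sick leave.

Exception (a) requires that the business's age is under 9 months; but the business's age is 9 months, not under 9 months, so (a) is unavailable.
Exception (b) fails — at least one employee is not a family member.
All of (c)'s requirements are met (a current General Notice is held; the employer is a non-profit). But applying paragraph (g): (g) applies — the bakery is classified under the construction sector. Exception (c) does not apply.
Exception (d)'s conditions are all satisfied: the employer operates from a single site; no employee is paid on commission. As to paragraphs (h)–(m): (h) is engaged (at least one employee exceeds 30 hours/week), but is displaced by (i): (i) is engaged — a current Annual Registration is held. (j) applies (the registered capacity is 2,900 units, under the 3,020 units limit), but is overridden by (k): (k) operates against (j): aggregate throughput is 2,920 units, less than the 3,220 units limit. (l) does not operate here (the Category B Notice is not current), so (k) stands. So (d) applies.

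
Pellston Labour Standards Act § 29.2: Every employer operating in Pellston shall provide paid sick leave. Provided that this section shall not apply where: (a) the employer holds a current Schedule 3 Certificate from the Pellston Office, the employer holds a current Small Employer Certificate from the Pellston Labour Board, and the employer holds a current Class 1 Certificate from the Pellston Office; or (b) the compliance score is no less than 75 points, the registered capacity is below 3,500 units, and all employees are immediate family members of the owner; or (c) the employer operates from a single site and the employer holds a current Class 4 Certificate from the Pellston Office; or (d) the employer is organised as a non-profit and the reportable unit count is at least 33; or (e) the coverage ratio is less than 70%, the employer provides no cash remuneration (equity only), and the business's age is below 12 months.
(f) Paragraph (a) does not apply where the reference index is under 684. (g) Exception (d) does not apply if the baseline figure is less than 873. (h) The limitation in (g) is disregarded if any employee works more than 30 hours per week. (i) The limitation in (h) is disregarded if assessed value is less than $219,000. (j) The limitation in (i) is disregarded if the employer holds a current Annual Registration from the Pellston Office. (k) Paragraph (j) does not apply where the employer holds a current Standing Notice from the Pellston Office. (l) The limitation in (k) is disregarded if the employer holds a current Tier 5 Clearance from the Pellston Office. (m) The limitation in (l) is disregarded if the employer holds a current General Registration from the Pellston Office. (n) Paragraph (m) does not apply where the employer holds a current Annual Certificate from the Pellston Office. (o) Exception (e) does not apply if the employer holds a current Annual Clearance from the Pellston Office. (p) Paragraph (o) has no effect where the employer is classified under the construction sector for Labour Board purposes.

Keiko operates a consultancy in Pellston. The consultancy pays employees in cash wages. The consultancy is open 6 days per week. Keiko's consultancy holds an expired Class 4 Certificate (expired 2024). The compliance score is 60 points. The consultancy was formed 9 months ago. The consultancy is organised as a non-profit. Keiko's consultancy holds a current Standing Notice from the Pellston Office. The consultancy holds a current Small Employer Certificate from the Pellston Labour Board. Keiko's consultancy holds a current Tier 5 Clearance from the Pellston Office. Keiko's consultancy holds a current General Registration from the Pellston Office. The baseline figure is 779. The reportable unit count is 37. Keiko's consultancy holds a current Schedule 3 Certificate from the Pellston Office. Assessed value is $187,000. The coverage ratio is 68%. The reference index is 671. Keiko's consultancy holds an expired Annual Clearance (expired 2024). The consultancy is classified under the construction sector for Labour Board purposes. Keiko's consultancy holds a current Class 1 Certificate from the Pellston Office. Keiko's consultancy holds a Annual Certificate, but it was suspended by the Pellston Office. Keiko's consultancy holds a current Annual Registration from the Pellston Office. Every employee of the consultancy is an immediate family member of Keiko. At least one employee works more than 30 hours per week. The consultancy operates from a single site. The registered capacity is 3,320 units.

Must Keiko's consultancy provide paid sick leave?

Exception (a) is satisfied on its face — a current Schedule 3 Certificate is held; a current Small Employer Certificate is held; a current Class 1 Certificate is held. But applying paragraph (f): (f) operates against (a): the reference index is 671, under the 684 limit. So (a) is unavailable.
Exception (b) does not apply: the compliance score is 60 points, short of 75 points.
Exception (c) does not apply: no current Class 4 Certificate is held.
Exception (d): the employer is a non-profit; the reportable unit count is 37, meeting the 33 threshold — every condition holds. But applying paragraphs (g)–(n): (g) is engaged — the baseline figure is 779, less than the 873 limit. (h) is engaged (at least one employee exceeds 30 hours/week), but is itself disapplied by (i): (i) operates against (h): assessed value is $187,000, less than the $219,000 limit. (j) operates (a current Annual Registration is held), but is displaced by (k): (k) operates against (j): a current Standing Notice is held. (l) would limit (k) — a current Tier 5 Clearance is held — but (m) sets (l) aside: (m) operates against (l): a current General Registration is held. (n), which would lift (m), is not engaged — the Annual Certificate is not current. So (d) is unavailable.
Exception (e) fails — employees are paid cash wages.
No exception displaces § 29.2.

Yes — Keiko's consultancy must provide paid sick leave.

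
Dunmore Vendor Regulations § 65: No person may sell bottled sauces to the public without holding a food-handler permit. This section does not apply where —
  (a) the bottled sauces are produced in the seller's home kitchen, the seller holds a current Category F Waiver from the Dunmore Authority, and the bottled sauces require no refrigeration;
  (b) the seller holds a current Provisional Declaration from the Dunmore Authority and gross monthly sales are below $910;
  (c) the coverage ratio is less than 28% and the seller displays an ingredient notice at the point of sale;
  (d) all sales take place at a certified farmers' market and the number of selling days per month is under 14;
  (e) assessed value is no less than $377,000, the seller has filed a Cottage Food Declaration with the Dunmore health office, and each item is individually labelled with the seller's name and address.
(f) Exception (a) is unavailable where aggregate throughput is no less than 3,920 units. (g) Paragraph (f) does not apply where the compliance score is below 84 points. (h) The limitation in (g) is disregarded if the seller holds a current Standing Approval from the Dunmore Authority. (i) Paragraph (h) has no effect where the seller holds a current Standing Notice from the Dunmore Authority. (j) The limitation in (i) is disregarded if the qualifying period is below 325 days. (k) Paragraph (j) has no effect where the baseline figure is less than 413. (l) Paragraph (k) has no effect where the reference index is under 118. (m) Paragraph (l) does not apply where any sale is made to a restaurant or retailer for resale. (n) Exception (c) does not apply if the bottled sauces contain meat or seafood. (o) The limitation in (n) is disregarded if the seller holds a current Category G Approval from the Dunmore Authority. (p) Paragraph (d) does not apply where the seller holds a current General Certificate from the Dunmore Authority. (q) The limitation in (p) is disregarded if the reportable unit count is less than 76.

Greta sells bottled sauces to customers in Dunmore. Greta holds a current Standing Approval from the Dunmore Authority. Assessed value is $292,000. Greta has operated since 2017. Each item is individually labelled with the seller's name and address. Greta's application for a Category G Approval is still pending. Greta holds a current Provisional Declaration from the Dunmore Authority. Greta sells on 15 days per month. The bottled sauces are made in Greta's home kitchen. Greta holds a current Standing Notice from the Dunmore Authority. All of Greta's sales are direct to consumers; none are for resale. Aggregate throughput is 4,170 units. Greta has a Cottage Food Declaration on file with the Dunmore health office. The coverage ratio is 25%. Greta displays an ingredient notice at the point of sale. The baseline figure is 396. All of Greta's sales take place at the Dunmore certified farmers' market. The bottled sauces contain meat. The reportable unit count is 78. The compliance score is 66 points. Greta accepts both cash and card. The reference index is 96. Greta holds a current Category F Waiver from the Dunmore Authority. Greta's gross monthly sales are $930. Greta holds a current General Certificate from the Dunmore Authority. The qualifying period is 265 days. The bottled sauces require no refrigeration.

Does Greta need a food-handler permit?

Exception (a)'s conditions are all satisfied: the bottled sauces are home-kitchen produced; a current Category F Waiver is held; the bottled sauces are shelf-stable. Turning to paragraphs (f)–(m): (f) operates against (a): aggregate throughput is 4,170 units, meeting the 3,920 units threshold. (g) is engaged (the compliance score is 66 points, below the 84 points limit), but is overridden by (h): (h) operates against (g): a current Standing Approval is held. (i) would limit (h) — a current Standing Notice is held — but (j) sets (i) aside: (j) operates against (i): the qualifying period is 265 days, below the 325 days limit. (k) operates (the baseline figure is 396, less than the 413 limit), but is displaced by (l): (l) operates against (k): the reference index is 96, under the 118 limit. (m), which would lift (l), is inapplicable — no sales are for resale. Exception (a) does not apply.
Exception (b) fails — gross monthly sales are $930, not below $910.
Exception (c) is satisfied on its face — the coverage ratio is 25%, less than the 28% limit; an ingredient notice is displayed. However, paragraphs (n)–(o) must be considered: (n) operates against (c): the bottled sauces contain meat. (o) does not operate here (the Category G Approval is not current), so (n) stands. (c) is therefore removed.
Exception (d) fails — the number of selling days per month is 15, not under 14.
Exception (e) does not apply: assessed value is $292,000, short of $377,000.
Every exception is unavailable, so the rule governs.

Yes — Greta must hold a food-handler permit.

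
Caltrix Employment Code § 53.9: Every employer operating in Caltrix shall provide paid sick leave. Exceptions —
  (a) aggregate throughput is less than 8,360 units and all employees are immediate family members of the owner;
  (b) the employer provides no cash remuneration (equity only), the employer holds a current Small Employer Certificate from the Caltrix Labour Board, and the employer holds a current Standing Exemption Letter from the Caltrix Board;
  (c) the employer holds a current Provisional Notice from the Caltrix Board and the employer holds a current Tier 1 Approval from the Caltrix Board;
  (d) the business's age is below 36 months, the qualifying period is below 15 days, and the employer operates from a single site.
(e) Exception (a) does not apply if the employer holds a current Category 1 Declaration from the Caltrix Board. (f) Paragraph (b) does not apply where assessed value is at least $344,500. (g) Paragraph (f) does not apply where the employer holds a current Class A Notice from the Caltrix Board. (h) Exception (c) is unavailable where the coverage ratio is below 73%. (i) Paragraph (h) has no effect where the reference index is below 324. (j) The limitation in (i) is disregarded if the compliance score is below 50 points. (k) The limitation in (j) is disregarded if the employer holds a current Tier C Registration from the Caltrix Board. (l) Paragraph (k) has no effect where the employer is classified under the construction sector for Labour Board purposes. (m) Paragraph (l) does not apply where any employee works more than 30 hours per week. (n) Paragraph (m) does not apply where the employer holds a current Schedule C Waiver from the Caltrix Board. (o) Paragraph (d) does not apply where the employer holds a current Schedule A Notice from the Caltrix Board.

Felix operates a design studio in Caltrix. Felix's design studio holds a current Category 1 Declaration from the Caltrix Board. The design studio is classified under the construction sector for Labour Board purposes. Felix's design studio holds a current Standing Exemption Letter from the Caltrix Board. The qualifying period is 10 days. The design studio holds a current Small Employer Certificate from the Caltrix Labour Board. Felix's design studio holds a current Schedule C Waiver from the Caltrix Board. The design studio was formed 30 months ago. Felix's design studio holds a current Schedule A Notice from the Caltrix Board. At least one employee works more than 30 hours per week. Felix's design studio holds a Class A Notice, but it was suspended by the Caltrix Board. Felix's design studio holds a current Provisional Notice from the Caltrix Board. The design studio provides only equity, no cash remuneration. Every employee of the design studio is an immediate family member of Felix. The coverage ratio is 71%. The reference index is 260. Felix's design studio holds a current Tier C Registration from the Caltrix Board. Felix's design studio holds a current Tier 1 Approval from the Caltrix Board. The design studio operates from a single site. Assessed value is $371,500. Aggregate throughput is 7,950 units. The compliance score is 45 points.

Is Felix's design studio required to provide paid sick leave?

Yes — Felix's design studio must provide paid sick leave.

Exception (a)'s conditions are all satisfied: aggregate throughput is 7,950 units, less than the 8,360 units limit; every employee is an immediate family member. But: (e) is engaged — a current Category 1 Declaration is held. So (a) is unavailable.
Exception (b): remuneration is equity-only; a current Small Employer Certificate is held; a current Standing Exemption Letter is held — every condition holds. Turning to paragraphs (f)–(g): (f) operates against (b): assessed value is $371,500, meeting the $344,500 threshold. (g) is not triggered (there is no Class A Notice in force), so (f) stands. Exception (b) does not apply.
Exception (c)'s conditions are all satisfied: a current Provisional Notice is held; a current Tier 1 Approval is held. But applying paragraphs (h)–(n): (h) operates against (c): the coverage ratio is 71%, below the 73% limit. (i) operates (the reference index is 260, below the 324 limit), but is itself disapplied by (j): (j) operates — the compliance score is 45 points, below the 50 points limit. (k) would limit (j) — a current Tier C Registration is held — but (l) sets (k) aside: (l) operates — the design studio is classified under the construction sector. (m) would limit (l) — at least one employee exceeds 30 hours/week — but (n) sets (m) aside: (n) operates against (m): a current Schedule C Waiver is held. So (c) is unavailable.
Exception (d) is satisfied on its face — the business's age is 30 months, below the 36 months limit; the qualifying period is 10 days, below the 15 days limit; the employer operates from a single site. However, paragraph (o) must be considered: (o) operates against (d): a current Schedule A Notice is held. So (d) is unavailable.
No exception is made out. Felix's design studio falls within the general rule.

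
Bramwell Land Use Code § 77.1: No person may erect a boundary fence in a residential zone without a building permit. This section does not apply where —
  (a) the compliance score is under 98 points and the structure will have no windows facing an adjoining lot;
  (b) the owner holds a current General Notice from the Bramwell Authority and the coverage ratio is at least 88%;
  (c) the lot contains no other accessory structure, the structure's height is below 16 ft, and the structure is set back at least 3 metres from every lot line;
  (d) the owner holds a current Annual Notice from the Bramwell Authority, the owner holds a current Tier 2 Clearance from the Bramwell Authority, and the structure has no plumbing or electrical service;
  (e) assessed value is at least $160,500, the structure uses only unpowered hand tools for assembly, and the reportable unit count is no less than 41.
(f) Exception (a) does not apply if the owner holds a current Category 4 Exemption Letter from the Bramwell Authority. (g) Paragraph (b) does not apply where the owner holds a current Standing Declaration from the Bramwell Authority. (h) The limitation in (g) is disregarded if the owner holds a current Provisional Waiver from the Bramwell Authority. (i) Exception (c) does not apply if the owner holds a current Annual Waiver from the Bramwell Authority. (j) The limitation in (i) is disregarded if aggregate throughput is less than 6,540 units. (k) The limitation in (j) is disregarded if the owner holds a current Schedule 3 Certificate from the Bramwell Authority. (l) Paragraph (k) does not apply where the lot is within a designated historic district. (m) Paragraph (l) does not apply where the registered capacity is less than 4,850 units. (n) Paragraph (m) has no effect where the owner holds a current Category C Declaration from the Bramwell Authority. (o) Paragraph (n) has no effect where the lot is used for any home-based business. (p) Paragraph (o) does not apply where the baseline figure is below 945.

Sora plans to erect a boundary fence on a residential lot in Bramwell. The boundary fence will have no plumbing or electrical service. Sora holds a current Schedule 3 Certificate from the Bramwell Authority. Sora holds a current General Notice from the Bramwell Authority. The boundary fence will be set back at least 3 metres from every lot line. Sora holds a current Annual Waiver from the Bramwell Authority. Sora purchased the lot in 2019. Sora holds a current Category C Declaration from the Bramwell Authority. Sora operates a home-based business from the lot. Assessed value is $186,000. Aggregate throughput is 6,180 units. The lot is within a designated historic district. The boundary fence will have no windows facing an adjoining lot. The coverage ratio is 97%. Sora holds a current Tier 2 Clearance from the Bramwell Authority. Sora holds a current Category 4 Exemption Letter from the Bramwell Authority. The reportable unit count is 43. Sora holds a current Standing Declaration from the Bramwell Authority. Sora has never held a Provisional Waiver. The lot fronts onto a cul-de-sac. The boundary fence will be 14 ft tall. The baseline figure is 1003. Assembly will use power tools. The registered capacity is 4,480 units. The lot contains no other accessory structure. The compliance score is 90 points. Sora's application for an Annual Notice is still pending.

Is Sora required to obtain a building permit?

Yes — Sora must obtain a building permit.

Exception (a): the compliance score is 90 points, under the 98 points limit; no windows face an adjoining lot — every condition holds. But applying paragraph (f): (f) operates against (a): a current Category 4 Exemption Letter is held. So (a) is unavailable.
All of (b)'s requirements are met (a current General Notice is held; the coverage ratio is 97%, meeting the 88% threshold). Turning to paragraphs (g)–(h): (g) operates — a current Standing Declaration is held. (h) is not engaged (there is no Provisional Waiver in force), so (g) stands. So (b) is unavailable.
Exception (c) is satisfied on its face — the lot has no other accessory structure; the structure's height is 14 ft, below the 16 ft limit; the setback is at least 3 m on every side. But: (i) operates against (c): a current Annual Waiver is held. (j) operates (aggregate throughput is 6,180 units, less than the 6,540 units limit), but is displaced by (k): (k) operates against (j): a current Schedule 3 Certificate is held. (l) is engaged (the lot is in a historic district), but yields to (m): (m) operates — the registered capacity is 4,480 units, less than the 4,850 units limit. (n) would limit (m) — a current Category C Declaration is held — but (o) sets (n) aside: (o) operates against (n): a home-based business operates on the lot. (p), which would lift (o), is inapplicable — the baseline figure is 1,003, not below 945. Exception (c) does not apply.
Exception (d) requires that the owner holds a current Annual Notice from the Bramwell Authority; but no current Annual Notice is held, so (d) is unavailable.
Exception (e) requires that the structure uses only unpowered hand tools for assembly; but assembly uses power tools, so (e) is unavailable.
Every exception is unavailable, so the rule governs.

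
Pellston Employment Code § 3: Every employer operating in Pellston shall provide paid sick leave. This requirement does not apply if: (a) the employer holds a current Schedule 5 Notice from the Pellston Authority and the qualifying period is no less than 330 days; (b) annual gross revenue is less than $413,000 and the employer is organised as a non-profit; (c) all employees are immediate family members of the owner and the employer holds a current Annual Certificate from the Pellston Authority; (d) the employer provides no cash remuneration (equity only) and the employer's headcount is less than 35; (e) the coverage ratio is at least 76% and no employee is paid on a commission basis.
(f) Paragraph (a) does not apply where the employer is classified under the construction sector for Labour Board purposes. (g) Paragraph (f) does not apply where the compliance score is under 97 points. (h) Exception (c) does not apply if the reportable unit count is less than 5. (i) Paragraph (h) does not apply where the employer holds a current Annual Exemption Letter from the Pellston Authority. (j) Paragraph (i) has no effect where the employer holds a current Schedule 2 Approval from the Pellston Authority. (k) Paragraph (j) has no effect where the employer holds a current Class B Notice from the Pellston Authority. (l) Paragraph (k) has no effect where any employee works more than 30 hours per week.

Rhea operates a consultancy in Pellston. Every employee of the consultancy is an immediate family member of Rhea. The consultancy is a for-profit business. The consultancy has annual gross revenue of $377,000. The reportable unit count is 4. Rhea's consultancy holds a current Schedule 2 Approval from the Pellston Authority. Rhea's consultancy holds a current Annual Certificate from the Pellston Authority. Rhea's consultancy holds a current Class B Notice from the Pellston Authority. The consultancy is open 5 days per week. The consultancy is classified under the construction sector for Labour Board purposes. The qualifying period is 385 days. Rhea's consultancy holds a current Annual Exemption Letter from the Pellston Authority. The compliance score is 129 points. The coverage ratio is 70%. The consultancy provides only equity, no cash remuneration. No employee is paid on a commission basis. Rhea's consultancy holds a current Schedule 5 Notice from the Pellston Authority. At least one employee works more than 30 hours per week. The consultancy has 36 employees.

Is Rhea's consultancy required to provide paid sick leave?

Yes — Rhea's consultancy must provide paid sick leave.

Exception (a): a current Schedule 5 Notice is held; the qualifying period is 385 days, meeting the 330 days threshold — every condition holds. But: (f) applies — the consultancy is classified under the construction sector. (g) is not engaged (the compliance score is 129 points, not under 97 points), so (f) stands. So (a) is unavailable.
Exception (b) does not apply: the employer is for-profit.
Exception (c) is satisfied on its face — every employee is an immediate family member; a current Annual Certificate is held. However, paragraphs (h)–(l) must be considered: (h) applies — the reportable unit count is 4, less than the 5 limit. (i) applies (a current Annual Exemption Letter is held), but yields to (j): (j) operates — a current Schedule 2 Approval is held. (k) applies (a current Class B Notice is held), but is overridden by (l): (l) applies — at least one employee exceeds 30 hours/week. So (c) is unavailable.
Exception (d) requires that the employer's headcount is less than 35; but the employer's headcount is 36, not less than 35, so (d) is unavailable.
Exception (e) does not apply: the coverage ratio is 70%, short of 76%.
No exception applies. The general rule governs.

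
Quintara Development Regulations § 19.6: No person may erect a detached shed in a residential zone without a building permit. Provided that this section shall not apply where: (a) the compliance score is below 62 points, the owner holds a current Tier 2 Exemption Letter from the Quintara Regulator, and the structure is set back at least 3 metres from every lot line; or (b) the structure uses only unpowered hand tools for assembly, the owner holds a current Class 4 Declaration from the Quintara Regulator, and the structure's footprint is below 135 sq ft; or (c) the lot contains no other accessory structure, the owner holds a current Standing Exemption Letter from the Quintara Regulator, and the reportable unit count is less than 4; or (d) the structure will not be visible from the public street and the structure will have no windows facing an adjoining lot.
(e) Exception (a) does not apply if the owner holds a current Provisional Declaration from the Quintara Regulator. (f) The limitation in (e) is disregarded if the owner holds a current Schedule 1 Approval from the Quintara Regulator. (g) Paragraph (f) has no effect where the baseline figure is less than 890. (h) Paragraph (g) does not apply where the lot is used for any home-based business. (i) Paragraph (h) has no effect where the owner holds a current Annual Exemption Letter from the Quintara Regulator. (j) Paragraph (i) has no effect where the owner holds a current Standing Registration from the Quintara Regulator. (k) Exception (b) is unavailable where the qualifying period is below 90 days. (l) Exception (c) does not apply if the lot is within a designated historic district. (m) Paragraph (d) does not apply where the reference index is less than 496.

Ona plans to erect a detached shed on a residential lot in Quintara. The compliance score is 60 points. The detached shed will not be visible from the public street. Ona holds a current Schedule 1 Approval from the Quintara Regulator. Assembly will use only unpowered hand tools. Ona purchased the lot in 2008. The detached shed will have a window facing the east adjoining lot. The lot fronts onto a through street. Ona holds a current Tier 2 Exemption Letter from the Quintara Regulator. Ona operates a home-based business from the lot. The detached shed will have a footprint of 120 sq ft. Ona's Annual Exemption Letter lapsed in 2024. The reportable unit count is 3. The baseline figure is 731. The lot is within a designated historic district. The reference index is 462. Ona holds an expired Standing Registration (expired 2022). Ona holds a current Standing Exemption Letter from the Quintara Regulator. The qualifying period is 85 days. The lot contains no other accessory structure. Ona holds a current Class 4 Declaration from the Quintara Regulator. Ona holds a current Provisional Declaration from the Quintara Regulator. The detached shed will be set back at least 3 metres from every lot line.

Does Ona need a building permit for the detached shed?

No — exception (a) applies; Ona does not need a building permit.

Exception (a): the compliance score is 60 points, below the 62 points limit; a current Tier 2 Exemption Letter is held; the setback is at least 3 m on every side — every condition holds. Under paragraphs (e)–(j): (e) would limit (a) — a current Provisional Declaration is held — but (f) sets (e) aside: (f) operates against (e): a current Schedule 1 Approval is held. (g) would limit (f) — the baseline figure is 731, less than the 890 limit — but (h) sets (g) aside: (h) operates against (g): a home-based business operates on the lot. (i), which would lift (h), is inapplicable — the Annual Exemption Letter is not current. (a) remains available.
Exception (b)'s conditions are all satisfied: assembly uses only hand tools; a current Class 4 Declaration is held; the structure's footprint is 120 sq ft, below the 135 sq ft limit. However, paragraph (k) must be considered: (k) operates against (b): the qualifying period is 85 days, below the 90 days limit. (b) is therefore removed.
Exception (c): the lot has no other accessory structure; a current Standing Exemption Letter is held; the reportable unit count is 3, less than the 4 limit — every condition holds. But: (l) operates against (c): the lot is in a historic district. Exception (c) does not apply.
Exception (d) fails — a window faces an adjoining lot.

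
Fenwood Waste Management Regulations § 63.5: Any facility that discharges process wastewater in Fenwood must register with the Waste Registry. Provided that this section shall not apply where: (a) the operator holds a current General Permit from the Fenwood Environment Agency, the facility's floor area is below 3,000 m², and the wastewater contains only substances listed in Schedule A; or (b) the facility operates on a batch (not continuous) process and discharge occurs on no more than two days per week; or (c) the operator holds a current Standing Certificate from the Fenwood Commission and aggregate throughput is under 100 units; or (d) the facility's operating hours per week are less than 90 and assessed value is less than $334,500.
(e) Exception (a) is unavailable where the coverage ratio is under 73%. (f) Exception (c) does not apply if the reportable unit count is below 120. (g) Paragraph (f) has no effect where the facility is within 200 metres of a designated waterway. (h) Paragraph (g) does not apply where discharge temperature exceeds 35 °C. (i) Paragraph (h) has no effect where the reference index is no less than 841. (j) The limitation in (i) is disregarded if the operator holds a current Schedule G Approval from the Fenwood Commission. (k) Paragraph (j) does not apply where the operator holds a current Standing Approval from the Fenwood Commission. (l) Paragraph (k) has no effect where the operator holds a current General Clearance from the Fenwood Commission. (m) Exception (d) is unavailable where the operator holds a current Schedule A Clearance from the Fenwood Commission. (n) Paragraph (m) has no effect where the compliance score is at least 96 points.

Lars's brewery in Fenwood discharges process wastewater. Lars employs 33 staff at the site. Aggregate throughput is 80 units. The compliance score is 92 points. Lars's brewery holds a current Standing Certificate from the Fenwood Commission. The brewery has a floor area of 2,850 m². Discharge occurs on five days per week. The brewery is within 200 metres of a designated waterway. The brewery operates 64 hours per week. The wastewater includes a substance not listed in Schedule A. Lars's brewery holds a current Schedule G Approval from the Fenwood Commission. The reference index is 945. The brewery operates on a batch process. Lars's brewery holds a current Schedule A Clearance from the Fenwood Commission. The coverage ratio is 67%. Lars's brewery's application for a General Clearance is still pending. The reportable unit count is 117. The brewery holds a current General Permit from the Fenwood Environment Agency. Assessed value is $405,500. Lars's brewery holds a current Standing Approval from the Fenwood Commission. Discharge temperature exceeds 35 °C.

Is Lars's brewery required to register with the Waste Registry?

Exception (a) fails — the wastewater includes a non-Schedule-A substance.
Exception (b) does not apply: discharge occurs on five days per week.
Exception (c): a current Standing Certificate is held; aggregate throughput is 80 units, under the 100 units limit — every condition holds. As to paragraphs (f)–(l): (f) would limit (c) — the reportable unit count is 117, below the 120 limit — but (g) sets (f) aside: (g) operates — the brewery is within 200 m of a designated waterway. (h) applies (discharge temperature exceeds 35 °C), but yields to (i): (i) operates against (h): the reference index is 945, meeting the 841 threshold. (j) would limit (i) — a current Schedule G Approval is held — but (k) sets (j) aside: (k) is triggered — a current Standing Approval is held. (l) is inapplicable (there is no General Clearance in force), so (k) stands. (c) remains available.
Exception (d) does not apply: assessed value is $405,500, not less than $334,500.

No — exception (c) applies; Lars's brewery is not required to register with the Waste Registry.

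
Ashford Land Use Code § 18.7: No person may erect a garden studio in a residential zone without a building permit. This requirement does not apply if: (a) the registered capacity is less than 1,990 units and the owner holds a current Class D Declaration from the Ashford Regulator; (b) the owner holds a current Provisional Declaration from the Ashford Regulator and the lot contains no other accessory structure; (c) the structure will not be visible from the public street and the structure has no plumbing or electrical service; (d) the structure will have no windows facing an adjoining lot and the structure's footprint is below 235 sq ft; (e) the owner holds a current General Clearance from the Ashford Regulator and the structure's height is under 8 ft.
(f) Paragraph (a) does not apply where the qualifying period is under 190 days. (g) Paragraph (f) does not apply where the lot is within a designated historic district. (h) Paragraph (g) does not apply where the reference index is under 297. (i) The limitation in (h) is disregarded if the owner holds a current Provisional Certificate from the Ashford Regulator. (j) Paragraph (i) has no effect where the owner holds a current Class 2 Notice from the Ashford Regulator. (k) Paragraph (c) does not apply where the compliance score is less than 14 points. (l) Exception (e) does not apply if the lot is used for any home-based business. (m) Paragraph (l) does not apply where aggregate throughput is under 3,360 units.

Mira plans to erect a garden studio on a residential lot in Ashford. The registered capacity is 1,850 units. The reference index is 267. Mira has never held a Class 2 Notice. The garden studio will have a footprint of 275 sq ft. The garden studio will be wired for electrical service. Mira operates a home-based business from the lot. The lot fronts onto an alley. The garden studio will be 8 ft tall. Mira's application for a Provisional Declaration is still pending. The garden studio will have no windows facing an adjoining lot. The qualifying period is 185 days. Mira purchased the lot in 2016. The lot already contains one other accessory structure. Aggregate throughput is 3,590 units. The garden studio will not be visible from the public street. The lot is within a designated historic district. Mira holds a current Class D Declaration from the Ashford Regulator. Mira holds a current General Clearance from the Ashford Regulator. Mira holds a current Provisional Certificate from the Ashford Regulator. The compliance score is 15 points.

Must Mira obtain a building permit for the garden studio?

No — exception (a) applies; Mira does not need a building permit.

Exception (a)'s conditions are all satisfied: the registered capacity is 1,850 units, less than the 1,990 units limit; a current Class D Declaration is held. Applying paragraphs (f)–(j): (f) is triggered (the qualifying period is 185 days, under the 190 days limit), but is set aside by (g): (g) is triggered — the lot is in a historic district. (h) is triggered (the reference index is 267, under the 297 limit), but yields to (i): (i) operates against (h): a current Provisional Certificate is held. (j) is inapplicable (no current Class 2 Notice is held), so (i) stands. So (a) applies.
Exception (b) requires that the owner holds a current Provisional Declaration from the Ashford Regulator; but no current Provisional Declaration is held, so (b) is unavailable.
Exception (c) fails — electrical service is planned.
Exception (d) requires that the structure's footprint is below 235 sq ft; but the structure's footprint is 275 sq ft, not below 235 sq ft, so (d) is unavailable.
Exception (e) requires that the structure's height is under 8 ft; but the structure's height is 8 ft, not under 8 ft, so (e) is unavailable.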